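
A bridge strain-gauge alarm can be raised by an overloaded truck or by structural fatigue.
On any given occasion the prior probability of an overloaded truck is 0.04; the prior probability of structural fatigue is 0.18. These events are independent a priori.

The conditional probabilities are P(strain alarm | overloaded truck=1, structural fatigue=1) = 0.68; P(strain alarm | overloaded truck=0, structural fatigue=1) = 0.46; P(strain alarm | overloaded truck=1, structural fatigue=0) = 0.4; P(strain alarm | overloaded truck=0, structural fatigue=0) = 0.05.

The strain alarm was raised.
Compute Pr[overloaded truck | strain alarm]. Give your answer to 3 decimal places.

Pr[overloaded truck | strain alarm] ≈ 0.132

Enumerate the 4 (overloaded truck, structural fatigue) configurations and weight by the priors:
  P(strain alarm) = 0.05*0.96*0.82 + 0.46*0.96*0.18 + 0.4*0.04*0.82 + 0.68*0.04*0.18
        = 0.039360 + 0.079488 + 0.013120 + 0.004896 = 0.136864
Keeping only the overloaded truck-present terms gives 0.018016, so
  P(overloaded truck | strain alarm) = 0.018016 / 0.136864 ≈ 0.132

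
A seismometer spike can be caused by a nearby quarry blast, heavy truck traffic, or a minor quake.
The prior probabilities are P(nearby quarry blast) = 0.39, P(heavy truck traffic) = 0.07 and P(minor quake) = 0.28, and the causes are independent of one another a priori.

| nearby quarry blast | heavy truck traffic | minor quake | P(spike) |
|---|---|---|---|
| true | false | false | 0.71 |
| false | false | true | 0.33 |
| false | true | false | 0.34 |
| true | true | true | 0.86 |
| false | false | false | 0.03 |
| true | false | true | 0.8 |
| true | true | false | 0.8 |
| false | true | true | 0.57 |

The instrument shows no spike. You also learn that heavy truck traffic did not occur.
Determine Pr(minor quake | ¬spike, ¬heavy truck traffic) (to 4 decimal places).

Pr(minor quake | ¬spike, ¬heavy truck traffic) ≈ 0.2117

For the numerator, keep only minor quake=true terms: 0.114436 + 0.021840 = 0.136276
Denominator P(¬spike | ¬heavy truck traffic): 0.97·0.61·0.72 + 0.67·0.61·0.28 + 0.29·0.39·0.72 + 0.2·0.39·0.28 = 0.643732
Posterior = 0.136276 / 0.643732 ≈ 0.2117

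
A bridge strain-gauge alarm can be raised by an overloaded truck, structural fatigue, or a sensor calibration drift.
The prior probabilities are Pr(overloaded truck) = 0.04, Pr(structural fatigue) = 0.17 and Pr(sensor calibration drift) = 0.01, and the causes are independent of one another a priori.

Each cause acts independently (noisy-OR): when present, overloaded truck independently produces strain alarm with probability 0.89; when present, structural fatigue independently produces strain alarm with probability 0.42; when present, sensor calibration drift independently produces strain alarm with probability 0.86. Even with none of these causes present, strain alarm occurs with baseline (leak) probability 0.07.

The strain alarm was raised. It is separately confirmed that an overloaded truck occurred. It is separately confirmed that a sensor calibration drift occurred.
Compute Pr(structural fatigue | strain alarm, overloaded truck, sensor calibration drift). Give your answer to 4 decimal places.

Under noisy-OR, P(strain alarm | causes) = 1 − (1−0.07)·∏(1−qᵢ) over the active causes.
Numerator (weight on configurations with structural fatigue): 0.991693*0.17 = 0.168588
Normalizer over all consistent configurations: 0.985678*0.83 + 0.991693*0.17 = 0.986701
Posterior = 0.168588 / 0.986701 ≈ 0.1709

Pr(structural fatigue | strain alarm, overloaded truck, sensor calibration drift) ≈ 0.1709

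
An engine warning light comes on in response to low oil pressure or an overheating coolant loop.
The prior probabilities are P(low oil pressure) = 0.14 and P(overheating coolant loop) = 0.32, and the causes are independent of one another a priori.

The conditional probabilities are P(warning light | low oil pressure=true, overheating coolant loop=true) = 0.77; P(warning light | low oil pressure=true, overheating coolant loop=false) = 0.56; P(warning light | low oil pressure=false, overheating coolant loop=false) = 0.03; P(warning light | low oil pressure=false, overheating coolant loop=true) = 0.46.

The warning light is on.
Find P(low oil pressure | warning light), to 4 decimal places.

P(warning light) = 0.03×0.86×0.68 + 0.46×0.86×0.32 + 0.56×0.14×0.68 + 0.77×0.14×0.32 = 0.017544 + 0.126592 + 0.053312 + 0.034496 = 0.231944
Of this, 0.087808 comes from 0.053312 + 0.034496 (the low oil pressure=true cases).
So P(low oil pressure | warning light) = 0.087808/0.231944 ≈ 0.3786.

P(low oil pressure | warning light) ≈ 0.3786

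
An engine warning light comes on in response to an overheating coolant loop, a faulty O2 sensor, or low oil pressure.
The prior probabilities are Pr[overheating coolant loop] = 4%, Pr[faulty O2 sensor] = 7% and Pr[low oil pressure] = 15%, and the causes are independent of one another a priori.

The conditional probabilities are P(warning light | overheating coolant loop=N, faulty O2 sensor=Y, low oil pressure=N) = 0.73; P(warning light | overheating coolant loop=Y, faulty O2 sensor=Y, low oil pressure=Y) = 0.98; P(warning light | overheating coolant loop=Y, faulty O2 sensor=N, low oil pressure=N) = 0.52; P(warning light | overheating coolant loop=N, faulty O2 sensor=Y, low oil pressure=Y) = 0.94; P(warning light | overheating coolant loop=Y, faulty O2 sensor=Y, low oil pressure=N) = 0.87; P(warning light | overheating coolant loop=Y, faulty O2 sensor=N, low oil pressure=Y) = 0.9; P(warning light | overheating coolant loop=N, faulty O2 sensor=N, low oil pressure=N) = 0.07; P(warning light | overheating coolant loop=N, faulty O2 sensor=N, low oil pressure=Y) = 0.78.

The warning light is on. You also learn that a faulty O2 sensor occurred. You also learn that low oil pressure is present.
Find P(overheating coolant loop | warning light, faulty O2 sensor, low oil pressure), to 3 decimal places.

P(warning light | faulty O2 sensor, low oil pressure) = 0.94×0.96 + 0.98×0.04 = 0.902400 + 0.039200 = 0.941600
Of this, 0.039200 comes from 0.98×0.04 (the overheating coolant loop=true cases).
Hence the posterior is 0.039200/0.941600 ≈ 0.042.

P(overheating coolant loop | warning light, faulty O2 sensor, low oil pressure) ≈ 0.042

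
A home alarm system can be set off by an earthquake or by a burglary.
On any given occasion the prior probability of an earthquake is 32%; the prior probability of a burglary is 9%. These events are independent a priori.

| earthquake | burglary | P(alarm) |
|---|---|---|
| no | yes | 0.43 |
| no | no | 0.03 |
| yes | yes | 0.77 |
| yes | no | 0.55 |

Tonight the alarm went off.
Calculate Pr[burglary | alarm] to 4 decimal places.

Pr[burglary | alarm] ≈ 0.2134

P(alarm) = 0.03*0.68*0.91 + 0.43*0.68*0.09 + 0.55*0.32*0.91 + 0.77*0.32*0.09 = 0.018564 + 0.026316 + 0.160160 + 0.022176 = 0.227216
Of this, 0.048492 comes from 0.026316 + 0.022176 (the burglary=true cases).
P(burglary | alarm) = 0.048492 / 0.227216 ≈ 0.2134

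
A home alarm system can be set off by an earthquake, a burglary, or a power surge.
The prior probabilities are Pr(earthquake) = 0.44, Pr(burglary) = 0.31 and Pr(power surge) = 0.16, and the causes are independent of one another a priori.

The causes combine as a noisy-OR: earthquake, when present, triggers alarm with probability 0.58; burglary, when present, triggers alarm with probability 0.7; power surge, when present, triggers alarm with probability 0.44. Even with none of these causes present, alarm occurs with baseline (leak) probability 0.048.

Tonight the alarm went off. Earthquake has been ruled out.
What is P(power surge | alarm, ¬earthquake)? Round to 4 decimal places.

P(power surge | alarm, ¬earthquake) ≈ 0.3036

Under noisy-OR, P(alarm | causes) = 1 − (1−0.048)·∏(1−qᵢ) over the active causes.
Numerator (weight on configurations with power surge): 0.051544 + 0.041667 = 0.093211
The normalizing constant is 0.048×0.69×0.84 + 0.46688×0.69×0.16 + 0.7144×0.31×0.84 + 0.840064×0.31×0.16 = 0.307062
Posterior = 0.093211 / 0.307062 ≈ 0.3036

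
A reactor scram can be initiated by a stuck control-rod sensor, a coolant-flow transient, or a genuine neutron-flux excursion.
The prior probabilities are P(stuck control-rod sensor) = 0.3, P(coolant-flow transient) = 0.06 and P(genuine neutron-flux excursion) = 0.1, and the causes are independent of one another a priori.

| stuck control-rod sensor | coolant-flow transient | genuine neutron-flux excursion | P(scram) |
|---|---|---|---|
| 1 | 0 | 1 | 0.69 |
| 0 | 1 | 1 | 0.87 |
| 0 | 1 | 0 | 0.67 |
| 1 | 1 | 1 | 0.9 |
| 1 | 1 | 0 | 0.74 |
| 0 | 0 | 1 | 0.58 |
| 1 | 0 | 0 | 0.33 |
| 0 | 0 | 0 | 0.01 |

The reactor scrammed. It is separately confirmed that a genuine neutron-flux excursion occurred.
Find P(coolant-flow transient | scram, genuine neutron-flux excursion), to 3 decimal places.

P(coolant-flow transient | scram, genuine neutron-flux excursion) ≈ 0.084

P(scram | genuine neutron-flux excursion) = 0.58*0.7*0.94 + 0.87*0.7*0.06 + 0.69*0.3*0.94 + 0.9*0.3*0.06 = 0.381640 + 0.036540 + 0.194580 + 0.016200 = 0.628960
Restricting to configurations with coolant-flow transient present: 0.036540 + 0.016200 = 0.052740.
So P(coolant-flow transient | scram, genuine neutron-flux excursion) = 0.052740/0.628960 ≈ 0.084.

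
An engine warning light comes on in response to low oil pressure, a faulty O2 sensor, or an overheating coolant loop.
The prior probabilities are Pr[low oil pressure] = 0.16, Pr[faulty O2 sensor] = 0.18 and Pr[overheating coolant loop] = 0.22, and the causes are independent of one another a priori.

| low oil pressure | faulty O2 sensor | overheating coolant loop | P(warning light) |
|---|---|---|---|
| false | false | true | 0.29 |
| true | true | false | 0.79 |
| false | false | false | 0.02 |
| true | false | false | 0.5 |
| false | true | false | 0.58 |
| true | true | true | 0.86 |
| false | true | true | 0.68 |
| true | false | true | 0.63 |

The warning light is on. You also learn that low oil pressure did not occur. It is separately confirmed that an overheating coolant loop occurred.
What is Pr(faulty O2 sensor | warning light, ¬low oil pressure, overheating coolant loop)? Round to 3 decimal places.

Enumerate both values of faulty O2 sensor and weight by the priors:
  P(warning light | ¬low oil pressure, overheating coolant loop) = 0.29*0.82 + 0.68*0.18
        = 0.237800 + 0.122400 = 0.360200
Configurations with faulty O2 sensor contribute 0.122400, so
  P(faulty O2 sensor | warning light, ¬low oil pressure, overheating coolant loop) = 0.122400 / 0.360200 ≈ 0.340

Pr(faulty O2 sensor | warning light, ¬low oil pressure, overheating coolant loop) ≈ 0.340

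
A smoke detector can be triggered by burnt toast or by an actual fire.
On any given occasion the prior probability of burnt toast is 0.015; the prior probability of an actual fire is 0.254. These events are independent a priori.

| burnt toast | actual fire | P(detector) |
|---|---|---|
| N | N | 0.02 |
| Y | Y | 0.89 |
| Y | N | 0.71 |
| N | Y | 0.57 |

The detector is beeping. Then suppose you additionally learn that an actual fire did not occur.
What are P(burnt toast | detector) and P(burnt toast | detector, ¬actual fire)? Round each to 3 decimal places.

P(detector) = 0.02*0.985*0.746 + 0.57*0.985*0.254 + 0.71*0.015*0.746 + 0.89*0.015*0.254 = 0.014696 + 0.142608 + 0.007945 + 0.003391 = 0.168640
The burnt toast-present share is 0.007945 + 0.003391 = 0.011336.
P(burnt toast | detector) = 0.011336 / 0.168640 ≈ 0.067

Now condition on the additional information:
Weight on burnt toast=true, given the evidence: 0.71*0.015 = 0.010650
Normalizer over all consistent configurations: 0.02*0.985 + 0.71*0.015 = 0.030350
Posterior = 0.010650 / 0.030350 ≈ 0.351

P(burnt toast | detector) ≈ 0.067; P(burnt toast | detector, ¬actual fire) ≈ 0.351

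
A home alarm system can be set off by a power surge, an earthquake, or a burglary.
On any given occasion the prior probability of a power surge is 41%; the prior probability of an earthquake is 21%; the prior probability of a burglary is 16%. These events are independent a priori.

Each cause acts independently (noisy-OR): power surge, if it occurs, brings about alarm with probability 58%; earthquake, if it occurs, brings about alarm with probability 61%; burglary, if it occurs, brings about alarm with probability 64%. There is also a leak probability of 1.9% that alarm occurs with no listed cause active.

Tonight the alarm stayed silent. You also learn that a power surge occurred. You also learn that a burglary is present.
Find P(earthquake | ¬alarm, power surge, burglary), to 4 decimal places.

P(earthquake | ¬alarm, power surge, burglary) ≈ 0.0939

Under noisy-OR, P(alarm | causes) = 1 − (1−0.019)·∏(1−qᵢ) over the active causes.
Enumerate both values of earthquake and weight by the priors:
  P(¬alarm | power surge, burglary) = 0.148327*0.79 + 0.057848*0.21
        = 0.117178 + 0.012148 = 0.129326
Keeping only the earthquake-present terms gives 0.012148, so
  P(earthquake | ¬alarm, power surge, burglary) = 0.012148 / 0.129326 ≈ 0.0939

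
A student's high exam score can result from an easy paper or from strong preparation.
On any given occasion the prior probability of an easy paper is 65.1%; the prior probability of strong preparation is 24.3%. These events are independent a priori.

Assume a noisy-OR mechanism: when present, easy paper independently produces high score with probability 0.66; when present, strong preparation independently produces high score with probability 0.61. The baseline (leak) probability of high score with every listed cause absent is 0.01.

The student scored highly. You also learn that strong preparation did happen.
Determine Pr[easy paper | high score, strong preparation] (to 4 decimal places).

Pr[easy paper | high score, strong preparation] ≈ 0.7252

Under noisy-OR, P(high score | causes) = 1 − (1−0.01)·∏(1−qᵢ) over the active causes.
Numerator (weight on configurations with easy paper): 0.868726×0.651 = 0.565541
Denominator P(high score | strong preparation): 0.6139×0.349 + 0.868726×0.651 = 0.779792
Posterior = 0.565541 / 0.779792 ≈ 0.7252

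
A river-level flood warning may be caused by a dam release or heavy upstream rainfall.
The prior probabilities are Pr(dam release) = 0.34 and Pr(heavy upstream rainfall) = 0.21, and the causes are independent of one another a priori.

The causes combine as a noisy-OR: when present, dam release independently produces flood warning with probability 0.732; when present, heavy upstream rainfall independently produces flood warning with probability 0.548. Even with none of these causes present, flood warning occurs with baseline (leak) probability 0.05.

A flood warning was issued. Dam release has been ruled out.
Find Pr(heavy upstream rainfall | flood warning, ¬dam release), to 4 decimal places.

Pr(heavy upstream rainfall | flood warning, ¬dam release) ≈ 0.7521

Under noisy-OR, P(flood warning | causes) = 1 − (1−0.05)·∏(1−qᵢ) over the active causes.
Numerator (weight on configurations with heavy upstream rainfall): 0.5706*0.21 = 0.119826
The normalizing constant is 0.05*0.79 + 0.5706*0.21 = 0.159326
P(heavy upstream rainfall | flood warning, ¬dam release) = 0.119826/0.159326 ≈ 0.7521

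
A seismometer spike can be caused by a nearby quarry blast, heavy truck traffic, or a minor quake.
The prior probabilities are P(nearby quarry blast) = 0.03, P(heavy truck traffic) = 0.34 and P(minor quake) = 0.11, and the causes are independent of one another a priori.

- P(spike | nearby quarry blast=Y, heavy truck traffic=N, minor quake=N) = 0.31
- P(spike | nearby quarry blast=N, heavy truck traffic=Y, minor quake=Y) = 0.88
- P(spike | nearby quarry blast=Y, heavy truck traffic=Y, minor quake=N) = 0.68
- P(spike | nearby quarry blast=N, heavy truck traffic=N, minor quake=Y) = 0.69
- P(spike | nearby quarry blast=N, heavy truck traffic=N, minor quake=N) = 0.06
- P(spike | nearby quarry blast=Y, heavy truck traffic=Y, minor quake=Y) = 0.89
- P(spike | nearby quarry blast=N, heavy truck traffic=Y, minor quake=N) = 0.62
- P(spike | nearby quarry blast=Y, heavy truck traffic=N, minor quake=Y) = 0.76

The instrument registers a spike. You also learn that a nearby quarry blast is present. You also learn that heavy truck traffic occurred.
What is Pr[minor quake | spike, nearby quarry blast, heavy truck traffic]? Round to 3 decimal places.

Pr[minor quake | spike, nearby quarry blast, heavy truck traffic] ≈ 0.139

P(spike | nearby quarry blast, heavy truck traffic) = 0.68*0.89 + 0.89*0.11 = 0.605200 + 0.097900 = 0.703100
The minor quake-present share is 0.89*0.11 = 0.097900.
So P(minor quake | spike, nearby quarry blast, heavy truck traffic) = 0.097900/0.703100 ≈ 0.139.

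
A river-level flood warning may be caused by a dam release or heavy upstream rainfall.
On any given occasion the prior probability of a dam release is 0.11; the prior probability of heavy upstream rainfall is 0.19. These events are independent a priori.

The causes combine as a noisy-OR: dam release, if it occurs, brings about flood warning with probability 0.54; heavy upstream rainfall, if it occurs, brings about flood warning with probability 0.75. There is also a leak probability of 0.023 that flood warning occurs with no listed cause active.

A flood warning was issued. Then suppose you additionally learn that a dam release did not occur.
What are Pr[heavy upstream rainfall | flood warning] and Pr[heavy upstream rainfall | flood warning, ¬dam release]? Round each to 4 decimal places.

Under noisy-OR, P(flood warning | causes) = 1 − (1−0.023)·∏(1−qᵢ) over the active causes.
For the numerator, keep only heavy upstream rainfall=true terms: 0.127797 + 0.018552 = 0.146349
Normalizer over all consistent configurations: 0.023×0.89×0.81 + 0.75575×0.89×0.19 + 0.55058×0.11×0.81 + 0.887645×0.11×0.19 = 0.211987
P(heavy upstream rainfall | flood warning) = 0.146349/0.211987 ≈ 0.6904

With the extra evidence:
Sum P(flood warning|·) weighted by the priors over both values of heavy upstream rainfall:
  P(flood warning | ¬dam release) = 0.023×0.81 + 0.75575×0.19
        = 0.018630 + 0.143593 = 0.162223
Configurations with heavy upstream rainfall contribute 0.143593, so
  P(heavy upstream rainfall | flood warning, ¬dam release) = 0.143593 / 0.162223 ≈ 0.8852

Pr[heavy upstream rainfall | flood warning] ≈ 0.6904; Pr[heavy upstream rainfall | flood warning, ¬dam release] ≈ 0.8852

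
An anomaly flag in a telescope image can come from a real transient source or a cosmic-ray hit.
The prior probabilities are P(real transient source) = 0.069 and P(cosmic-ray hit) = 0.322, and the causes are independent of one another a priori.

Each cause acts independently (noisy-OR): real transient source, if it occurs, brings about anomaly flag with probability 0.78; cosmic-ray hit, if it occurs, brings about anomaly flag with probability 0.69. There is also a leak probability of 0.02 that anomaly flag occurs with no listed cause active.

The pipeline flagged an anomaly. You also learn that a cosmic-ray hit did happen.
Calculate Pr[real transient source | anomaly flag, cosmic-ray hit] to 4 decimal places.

Under noisy-OR, P(anomaly flag | causes) = 1 − (1−0.02)·∏(1−qᵢ) over the active causes.
Sum P(anomaly flag|·) weighted by the priors over both values of real transient source:
  P(anomaly flag | cosmic-ray hit) = 0.6962×0.931 + 0.933164×0.069
        = 0.648162 + 0.064388 = 0.712550
Keeping only the real transient source-present terms gives 0.064388, so
  P(real transient source | anomaly flag, cosmic-ray hit) = 0.064388 / 0.712550 ≈ 0.0904

Pr[real transient source | anomaly flag, cosmic-ray hit] ≈ 0.0904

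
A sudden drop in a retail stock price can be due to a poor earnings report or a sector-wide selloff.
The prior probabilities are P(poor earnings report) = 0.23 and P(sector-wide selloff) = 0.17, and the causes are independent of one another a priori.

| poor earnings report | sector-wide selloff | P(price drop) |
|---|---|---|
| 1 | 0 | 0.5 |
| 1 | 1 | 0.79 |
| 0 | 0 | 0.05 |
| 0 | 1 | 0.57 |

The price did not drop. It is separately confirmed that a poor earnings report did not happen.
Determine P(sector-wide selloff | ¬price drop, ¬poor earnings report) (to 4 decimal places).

P(sector-wide selloff | ¬price drop, ¬poor earnings report) ≈ 0.0848

For the numerator, keep only sector-wide selloff=true terms: 0.43·0.17 = 0.073100
Denominator P(¬price drop | ¬poor earnings report): 0.95·0.83 + 0.43·0.17 = 0.861600
Posterior = 0.073100 / 0.861600 ≈ 0.0848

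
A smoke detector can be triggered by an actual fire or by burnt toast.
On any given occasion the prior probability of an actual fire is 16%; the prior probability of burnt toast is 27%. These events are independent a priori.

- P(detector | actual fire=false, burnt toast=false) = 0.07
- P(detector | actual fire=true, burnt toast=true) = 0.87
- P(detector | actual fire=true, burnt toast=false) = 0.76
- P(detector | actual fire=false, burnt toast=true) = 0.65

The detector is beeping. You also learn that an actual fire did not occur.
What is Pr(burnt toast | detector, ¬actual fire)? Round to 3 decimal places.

Pr(burnt toast | detector, ¬actual fire) ≈ 0.774

Enumerate both values of burnt toast and weight by the priors:
  P(detector | ¬actual fire) = 0.07×0.73 + 0.65×0.27
        = 0.051100 + 0.175500 = 0.226600
Configurations with burnt toast contribute 0.175500, so
  P(burnt toast | detector, ¬actual fire) = 0.175500 / 0.226600 ≈ 0.774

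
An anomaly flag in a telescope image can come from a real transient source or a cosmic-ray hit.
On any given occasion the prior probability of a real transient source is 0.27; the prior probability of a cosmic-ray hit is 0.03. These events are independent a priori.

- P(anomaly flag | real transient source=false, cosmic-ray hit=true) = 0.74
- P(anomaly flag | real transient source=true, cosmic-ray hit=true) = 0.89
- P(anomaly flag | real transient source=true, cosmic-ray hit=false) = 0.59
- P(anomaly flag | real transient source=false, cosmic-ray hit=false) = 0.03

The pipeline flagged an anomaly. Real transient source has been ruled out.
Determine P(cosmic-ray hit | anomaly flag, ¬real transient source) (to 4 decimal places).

P(anomaly flag | ¬real transient source) = 0.03·0.97 + 0.74·0.03 = 0.029100 + 0.022200 = 0.051300
The cosmic-ray hit-present share is 0.74·0.03 = 0.022200.
P(cosmic-ray hit | anomaly flag, ¬real transient source) = 0.022200 / 0.051300 ≈ 0.4327

P(cosmic-ray hit | anomaly flag, ¬real transient source) ≈ 0.4327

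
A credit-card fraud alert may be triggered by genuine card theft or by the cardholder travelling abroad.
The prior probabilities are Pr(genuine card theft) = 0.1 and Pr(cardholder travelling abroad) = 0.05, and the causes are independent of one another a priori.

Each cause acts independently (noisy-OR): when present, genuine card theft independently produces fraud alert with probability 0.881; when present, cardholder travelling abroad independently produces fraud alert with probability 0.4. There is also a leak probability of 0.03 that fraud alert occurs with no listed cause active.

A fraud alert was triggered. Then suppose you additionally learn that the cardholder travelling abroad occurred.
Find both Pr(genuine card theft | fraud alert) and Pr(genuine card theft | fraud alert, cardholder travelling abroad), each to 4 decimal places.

Under noisy-OR, P(fraud alert | causes) = 1 − (1−0.03)·∏(1−qᵢ) over the active causes.
For the numerator, keep only genuine card theft=true terms: 0.084034 + 0.004654 = 0.088688
Normalizer over all consistent configurations: 0.03·0.9·0.95 + 0.418·0.9·0.05 + 0.88457·0.1·0.95 + 0.930742·0.1·0.05 = 0.133148
Posterior = 0.088688 / 0.133148 ≈ 0.6661

Now also conditioning on cardholder travelling abroad=true:
Enumerate both values of genuine card theft and weight by the priors:
  P(fraud alert | cardholder travelling abroad) = 0.418×0.9 + 0.930742×0.1
        = 0.376200 + 0.093074 = 0.469274
The terms with genuine card theft present sum to 0.093074, so
  P(genuine card theft | fraud alert, cardholder travelling abroad) = 0.093074 / 0.469274 ≈ 0.1983

Pr(genuine card theft | fraud alert) ≈ 0.6661; Pr(genuine card theft | fraud alert, cardholder travelling abroad) ≈ 0.1983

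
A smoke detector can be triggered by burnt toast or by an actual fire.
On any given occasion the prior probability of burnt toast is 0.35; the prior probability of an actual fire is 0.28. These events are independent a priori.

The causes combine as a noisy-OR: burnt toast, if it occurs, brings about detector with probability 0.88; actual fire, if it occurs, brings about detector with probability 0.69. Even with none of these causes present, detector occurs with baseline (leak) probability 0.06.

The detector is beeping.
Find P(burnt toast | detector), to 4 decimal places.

P(burnt toast | detector) ≈ 0.6695

Under noisy-OR, P(detector | causes) = 1 − (1−0.06)·∏(1−qᵢ) over the active causes.
By total probability over the 4 (burnt toast, actual fire) configurations:
  P(detector) = 0.06*0.65*0.72 + 0.7086*0.65*0.28 + 0.8872*0.35*0.72 + 0.965032*0.35*0.28
        = 0.028080 + 0.128965 + 0.223574 + 0.094573 = 0.475192
Keeping only the burnt toast-present terms gives 0.318147, so
  P(burnt toast | detector) = 0.318147 / 0.475192 ≈ 0.6695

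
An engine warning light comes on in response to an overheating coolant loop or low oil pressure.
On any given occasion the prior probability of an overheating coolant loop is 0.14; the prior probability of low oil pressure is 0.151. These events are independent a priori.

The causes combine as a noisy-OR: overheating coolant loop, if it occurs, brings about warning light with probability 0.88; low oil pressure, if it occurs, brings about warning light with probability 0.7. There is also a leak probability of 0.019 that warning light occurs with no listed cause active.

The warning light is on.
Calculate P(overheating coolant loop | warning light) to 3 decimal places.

Under noisy-OR, P(warning light | causes) = 1 − (1−0.019)·∏(1−qᵢ) over the active causes.
P(warning light) = 0.019·0.86·0.849 + 0.7057·0.86·0.151 + 0.88228·0.14·0.849 + 0.964684·0.14·0.151 = 0.013873 + 0.091642 + 0.104868 + 0.020393 = 0.230776
Restricting to configurations with overheating coolant loop present: 0.104868 + 0.020393 = 0.125261.
Hence the posterior is 0.125261/0.230776 ≈ 0.543.

P(overheating coolant loop | warning light) ≈ 0.543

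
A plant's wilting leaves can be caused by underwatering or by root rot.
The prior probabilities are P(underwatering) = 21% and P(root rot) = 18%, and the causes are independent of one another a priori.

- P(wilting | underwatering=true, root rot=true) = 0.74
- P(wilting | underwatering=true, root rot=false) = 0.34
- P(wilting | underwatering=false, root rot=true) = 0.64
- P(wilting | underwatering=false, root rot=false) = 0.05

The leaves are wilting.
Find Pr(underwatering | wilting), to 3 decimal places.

Enumerate the 4 (underwatering, root rot) configurations and weight by the priors:
  P(wilting) = 0.05·0.79·0.82 + 0.64·0.79·0.18 + 0.34·0.21·0.82 + 0.74·0.21·0.18
        = 0.032390 + 0.091008 + 0.058548 + 0.027972 = 0.209918
Keeping only the underwatering-present terms gives 0.086520, so
  P(underwatering | wilting) = 0.086520 / 0.209918 ≈ 0.412

Pr(underwatering | wilting) ≈ 0.412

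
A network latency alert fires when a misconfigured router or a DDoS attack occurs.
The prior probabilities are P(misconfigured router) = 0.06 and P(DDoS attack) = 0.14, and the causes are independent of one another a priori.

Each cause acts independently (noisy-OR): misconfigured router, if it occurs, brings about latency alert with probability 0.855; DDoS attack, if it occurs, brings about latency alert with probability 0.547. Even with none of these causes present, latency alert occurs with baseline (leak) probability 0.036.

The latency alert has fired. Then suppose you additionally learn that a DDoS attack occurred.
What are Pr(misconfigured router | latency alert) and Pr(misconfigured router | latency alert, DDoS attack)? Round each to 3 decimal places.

Pr(misconfigured router | latency alert) ≈ 0.336; Pr(misconfigured router | latency alert, DDoS attack) ≈ 0.096

Under noisy-OR, P(latency alert | causes) = 1 − (1−0.036)·∏(1−qᵢ) over the active causes.
P(latency alert) = 0.036·0.94·0.86 + 0.563308·0.94·0.14 + 0.86022·0.06·0.86 + 0.93668·0.06·0.14 = 0.029102 + 0.074131 + 0.044387 + 0.007868 = 0.155488
Restricting to configurations with misconfigured router present: 0.044387 + 0.007868 = 0.052255.
So P(misconfigured router | latency alert) = 0.052255/0.155488 ≈ 0.336.

Now also conditioning on DDoS attack=true:
Numerator (weight on configurations with misconfigured router): 0.93668·0.06 = 0.056201
Normalizer over all consistent configurations: 0.563308·0.94 + 0.93668·0.06 = 0.585711
P(misconfigured router | latency alert, DDoS attack) = 0.056201/0.585711 ≈ 0.096
The drop from 0.336 to 0.096 is the explaining-away (discounting) effect.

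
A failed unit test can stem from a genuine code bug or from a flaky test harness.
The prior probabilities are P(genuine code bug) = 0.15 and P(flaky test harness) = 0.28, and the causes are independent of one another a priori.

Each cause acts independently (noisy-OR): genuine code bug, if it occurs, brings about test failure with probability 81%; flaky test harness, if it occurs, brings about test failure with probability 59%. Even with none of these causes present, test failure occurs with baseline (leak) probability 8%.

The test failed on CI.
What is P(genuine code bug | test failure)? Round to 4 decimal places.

P(genuine code bug | test failure) ≈ 0.3938

Under noisy-OR, P(test failure | causes) = 1 − (1−0.08)·∏(1−qᵢ) over the active causes.
P(test failure) = 0.08*0.85*0.72 + 0.6228*0.85*0.28 + 0.8252*0.15*0.72 + 0.928332*0.15*0.28 = 0.048960 + 0.148226 + 0.089122 + 0.038990 = 0.325298
Restricting to configurations with genuine code bug present: 0.089122 + 0.038990 = 0.128112.
So P(genuine code bug | test failure) = 0.128112/0.325298 ≈ 0.3938.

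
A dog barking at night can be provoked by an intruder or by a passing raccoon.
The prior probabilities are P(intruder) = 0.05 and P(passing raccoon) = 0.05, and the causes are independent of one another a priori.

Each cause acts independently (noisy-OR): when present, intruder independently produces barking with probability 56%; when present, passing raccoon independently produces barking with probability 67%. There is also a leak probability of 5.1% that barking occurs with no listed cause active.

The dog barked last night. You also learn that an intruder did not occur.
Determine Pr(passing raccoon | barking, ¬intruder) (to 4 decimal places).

Pr(passing raccoon | barking, ¬intruder) ≈ 0.4148

Under noisy-OR, P(barking | causes) = 1 − (1−0.051)·∏(1−qᵢ) over the active causes.
Sum P(barking|·) weighted by the priors over both values of passing raccoon:
  P(barking | ¬intruder) = 0.051×0.95 + 0.68683×0.05
        = 0.048450 + 0.034342 = 0.082792
The terms with passing raccoon present sum to 0.034342, so
  P(passing raccoon | barking, ¬intruder) = 0.034342 / 0.082792 ≈ 0.4148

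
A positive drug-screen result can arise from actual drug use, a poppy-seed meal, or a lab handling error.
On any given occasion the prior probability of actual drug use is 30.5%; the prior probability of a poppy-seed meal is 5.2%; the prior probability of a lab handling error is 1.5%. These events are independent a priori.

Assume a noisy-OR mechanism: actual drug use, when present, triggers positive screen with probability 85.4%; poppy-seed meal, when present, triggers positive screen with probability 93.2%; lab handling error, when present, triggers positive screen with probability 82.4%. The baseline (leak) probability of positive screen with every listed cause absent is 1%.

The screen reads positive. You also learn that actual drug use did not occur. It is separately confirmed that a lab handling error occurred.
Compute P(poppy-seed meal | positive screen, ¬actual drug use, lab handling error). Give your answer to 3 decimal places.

Under noisy-OR, P(positive screen | causes) = 1 − (1−0.01)·∏(1−qᵢ) over the active causes.
P(positive screen | ¬actual drug use, lab handling error) = 0.82576×0.948 + 0.988152×0.052 = 0.782820 + 0.051384 = 0.834204
Restricting to configurations with poppy-seed meal present: 0.988152×0.052 = 0.051384.
So P(poppy-seed meal | positive screen, ¬actual drug use, lab handling error) = 0.051384/0.834204 ≈ 0.062.

P(poppy-seed meal | positive screen, ¬actual drug use, lab handling error) ≈ 0.062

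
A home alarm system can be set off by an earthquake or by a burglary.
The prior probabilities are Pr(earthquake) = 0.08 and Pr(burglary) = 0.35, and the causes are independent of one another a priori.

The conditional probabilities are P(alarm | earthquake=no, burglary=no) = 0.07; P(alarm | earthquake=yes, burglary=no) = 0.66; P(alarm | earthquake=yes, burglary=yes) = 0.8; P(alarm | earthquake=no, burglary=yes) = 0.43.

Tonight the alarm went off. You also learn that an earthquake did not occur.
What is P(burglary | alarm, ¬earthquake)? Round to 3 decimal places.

P(burglary | alarm, ¬earthquake) ≈ 0.768

P(alarm | ¬earthquake) = 0.07×0.65 + 0.43×0.35 = 0.045500 + 0.150500 = 0.196000
The burglary-present share is 0.43×0.35 = 0.150500.
So P(burglary | alarm, ¬earthquake) = 0.150500/0.196000 ≈ 0.768.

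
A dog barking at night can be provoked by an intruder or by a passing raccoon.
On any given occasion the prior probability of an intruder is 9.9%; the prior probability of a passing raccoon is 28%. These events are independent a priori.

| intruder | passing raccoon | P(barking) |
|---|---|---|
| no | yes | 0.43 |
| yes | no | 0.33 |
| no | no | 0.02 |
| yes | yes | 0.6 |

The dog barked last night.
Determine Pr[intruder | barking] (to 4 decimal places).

P(barking) = 0.02×0.901×0.72 + 0.43×0.901×0.28 + 0.33×0.099×0.72 + 0.6×0.099×0.28 = 0.012974 + 0.108480 + 0.023522 + 0.016632 = 0.161608
The intruder-present share is 0.023522 + 0.016632 = 0.040154.
So P(intruder | barking) = 0.040154/0.161608 ≈ 0.2485.

Pr[intruder | barking] ≈ 0.2485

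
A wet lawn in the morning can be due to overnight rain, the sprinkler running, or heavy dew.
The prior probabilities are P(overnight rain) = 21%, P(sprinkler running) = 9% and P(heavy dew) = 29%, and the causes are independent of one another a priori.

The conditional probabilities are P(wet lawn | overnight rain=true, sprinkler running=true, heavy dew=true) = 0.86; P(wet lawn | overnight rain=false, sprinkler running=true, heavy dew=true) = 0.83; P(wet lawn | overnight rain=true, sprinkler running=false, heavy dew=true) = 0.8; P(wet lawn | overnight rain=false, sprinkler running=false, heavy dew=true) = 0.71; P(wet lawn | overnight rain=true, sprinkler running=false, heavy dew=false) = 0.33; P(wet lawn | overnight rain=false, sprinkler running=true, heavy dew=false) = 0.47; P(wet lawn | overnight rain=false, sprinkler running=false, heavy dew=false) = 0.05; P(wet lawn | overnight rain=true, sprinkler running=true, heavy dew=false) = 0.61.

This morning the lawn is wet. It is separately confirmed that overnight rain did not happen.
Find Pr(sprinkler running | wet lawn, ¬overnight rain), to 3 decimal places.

Pr(sprinkler running | wet lawn, ¬overnight rain) ≈ 0.191

For the numerator, keep only sprinkler running=true terms: 0.030033 + 0.021663 = 0.051696
Normalizer over all consistent configurations: 0.05×0.91×0.71 + 0.71×0.91×0.29 + 0.47×0.09×0.71 + 0.83×0.09×0.29 = 0.271370
P(sprinkler running | wet lawn, ¬overnight rain) = 0.051696/0.271370 ≈ 0.191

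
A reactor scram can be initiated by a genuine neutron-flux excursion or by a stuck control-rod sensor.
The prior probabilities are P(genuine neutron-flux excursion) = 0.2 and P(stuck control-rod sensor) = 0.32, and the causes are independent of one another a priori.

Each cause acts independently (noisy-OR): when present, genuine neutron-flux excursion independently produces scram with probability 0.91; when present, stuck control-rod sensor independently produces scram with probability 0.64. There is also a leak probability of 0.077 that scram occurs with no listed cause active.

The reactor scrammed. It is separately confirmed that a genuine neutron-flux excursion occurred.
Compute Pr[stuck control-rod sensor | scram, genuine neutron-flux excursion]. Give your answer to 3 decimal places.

Pr[stuck control-rod sensor | scram, genuine neutron-flux excursion] ≈ 0.332

Under noisy-OR, P(scram | causes) = 1 − (1−0.077)·∏(1−qᵢ) over the active causes.
P(scram | genuine neutron-flux excursion) = 0.91693×0.68 + 0.970095×0.32 = 0.623512 + 0.310430 = 0.933942
Restricting to configurations with stuck control-rod sensor present: 0.970095×0.32 = 0.310430.
So P(stuck control-rod sensor | scram, genuine neutron-flux excursion) = 0.310430/0.933942 ≈ 0.332.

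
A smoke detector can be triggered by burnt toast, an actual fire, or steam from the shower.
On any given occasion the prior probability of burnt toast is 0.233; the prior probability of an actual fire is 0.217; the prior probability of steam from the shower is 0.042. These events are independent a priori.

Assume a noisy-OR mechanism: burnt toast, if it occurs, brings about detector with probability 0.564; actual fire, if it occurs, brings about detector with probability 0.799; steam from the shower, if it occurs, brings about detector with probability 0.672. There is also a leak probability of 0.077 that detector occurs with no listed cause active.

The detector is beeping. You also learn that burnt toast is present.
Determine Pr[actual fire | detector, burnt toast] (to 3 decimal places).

Pr[actual fire | detector, burnt toast] ≈ 0.295

Under noisy-OR, P(detector | causes) = 1 − (1−0.077)·∏(1−qᵢ) over the active causes.
Sum P(detector|·) weighted by the priors over the 4 (actual fire, steam from the shower) configurations:
  P(detector | burnt toast) = 0.597572×0.783×0.958 + 0.868004×0.783×0.042 + 0.919112×0.217×0.958 + 0.973469×0.217×0.042
        = 0.448247 + 0.028545 + 0.191071 + 0.008872 = 0.676735
Configurations with actual fire contribute 0.199943, so
  P(actual fire | detector, burnt toast) = 0.199943 / 0.676735 ≈ 0.295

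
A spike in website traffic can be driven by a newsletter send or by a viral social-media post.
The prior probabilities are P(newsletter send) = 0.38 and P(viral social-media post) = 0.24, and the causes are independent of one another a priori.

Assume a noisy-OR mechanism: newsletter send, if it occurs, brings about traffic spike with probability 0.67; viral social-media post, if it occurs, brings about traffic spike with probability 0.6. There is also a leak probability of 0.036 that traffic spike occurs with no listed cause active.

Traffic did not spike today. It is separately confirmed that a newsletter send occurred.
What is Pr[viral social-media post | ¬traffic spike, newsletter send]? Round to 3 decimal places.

Under noisy-OR, P(traffic spike | causes) = 1 − (1−0.036)·∏(1−qᵢ) over the active causes.
For the numerator, keep only viral social-media post=true terms: 0.127248×0.24 = 0.030540
The normalizing constant is 0.31812×0.76 + 0.127248×0.24 = 0.272311
P(viral social-media post | ¬traffic spike, newsletter send) = 0.030540/0.272311 ≈ 0.112

Pr[viral social-media post | ¬traffic spike, newsletter send] ≈ 0.112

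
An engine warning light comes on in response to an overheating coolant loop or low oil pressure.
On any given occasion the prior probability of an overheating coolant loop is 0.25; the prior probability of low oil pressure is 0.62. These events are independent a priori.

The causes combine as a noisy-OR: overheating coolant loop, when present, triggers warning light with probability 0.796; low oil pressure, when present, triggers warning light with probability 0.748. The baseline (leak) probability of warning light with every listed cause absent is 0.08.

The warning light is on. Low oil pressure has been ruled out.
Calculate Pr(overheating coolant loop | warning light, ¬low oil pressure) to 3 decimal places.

Pr(overheating coolant loop | warning light, ¬low oil pressure) ≈ 0.772

Under noisy-OR, P(warning light | causes) = 1 − (1−0.08)·∏(1−qᵢ) over the active causes.
For the numerator, keep only overheating coolant loop=true terms: 0.81232·0.25 = 0.203080
Denominator P(warning light | ¬low oil pressure): 0.08·0.75 + 0.81232·0.25 = 0.263080
P(overheating coolant loop | warning light, ¬low oil pressure) = 0.203080/0.263080 ≈ 0.772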